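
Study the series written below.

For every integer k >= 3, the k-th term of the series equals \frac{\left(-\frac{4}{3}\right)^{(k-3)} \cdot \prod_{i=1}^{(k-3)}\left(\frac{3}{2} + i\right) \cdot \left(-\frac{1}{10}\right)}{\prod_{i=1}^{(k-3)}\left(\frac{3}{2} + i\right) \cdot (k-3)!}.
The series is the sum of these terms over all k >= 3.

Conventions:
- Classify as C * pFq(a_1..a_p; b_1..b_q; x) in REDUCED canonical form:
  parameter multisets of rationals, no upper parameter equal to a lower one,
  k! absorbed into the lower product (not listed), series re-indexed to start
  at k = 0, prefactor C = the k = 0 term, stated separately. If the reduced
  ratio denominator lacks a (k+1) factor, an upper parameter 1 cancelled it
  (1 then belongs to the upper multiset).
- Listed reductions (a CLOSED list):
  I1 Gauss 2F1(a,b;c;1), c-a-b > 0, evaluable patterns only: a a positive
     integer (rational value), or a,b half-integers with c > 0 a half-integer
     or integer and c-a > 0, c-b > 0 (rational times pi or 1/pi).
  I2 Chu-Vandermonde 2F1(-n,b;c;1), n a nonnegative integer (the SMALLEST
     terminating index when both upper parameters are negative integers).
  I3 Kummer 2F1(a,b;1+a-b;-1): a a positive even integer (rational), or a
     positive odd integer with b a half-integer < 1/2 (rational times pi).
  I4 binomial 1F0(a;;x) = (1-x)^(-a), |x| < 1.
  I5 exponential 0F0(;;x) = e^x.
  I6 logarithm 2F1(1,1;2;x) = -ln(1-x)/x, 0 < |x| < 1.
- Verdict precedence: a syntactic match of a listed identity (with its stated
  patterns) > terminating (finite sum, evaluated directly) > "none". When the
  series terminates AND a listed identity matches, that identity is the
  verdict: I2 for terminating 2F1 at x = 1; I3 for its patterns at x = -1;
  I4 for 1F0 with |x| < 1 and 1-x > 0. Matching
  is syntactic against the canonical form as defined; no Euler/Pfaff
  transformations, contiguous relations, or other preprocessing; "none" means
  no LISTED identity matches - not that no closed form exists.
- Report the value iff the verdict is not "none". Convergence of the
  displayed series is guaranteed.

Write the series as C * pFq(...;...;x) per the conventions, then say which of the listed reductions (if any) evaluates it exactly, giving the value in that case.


Classification (C = -\frac{1}{10}): 0F0 with upper {-}, lower {-}, argument x = -\frac{4}{3}. Verdict: the I5 exponential reduction matches (the 0F0 exponential series at x = -\frac{4}{3}). Hence: \left(-\frac{1}{10}\right) \cdot e^{-\frac{4}{3}}.

First insight: from the first term -\frac{1}{10}: the parameter 5/2 appears in both the upper and lower lists and cancels.
Adjacent-term ratio: r(k) = -\frac{4}{3} * 1 / [(k+1)] - rational in k. x = -\frac{4}{3}; t_0 = -\frac{1}{10}; negate the roots.


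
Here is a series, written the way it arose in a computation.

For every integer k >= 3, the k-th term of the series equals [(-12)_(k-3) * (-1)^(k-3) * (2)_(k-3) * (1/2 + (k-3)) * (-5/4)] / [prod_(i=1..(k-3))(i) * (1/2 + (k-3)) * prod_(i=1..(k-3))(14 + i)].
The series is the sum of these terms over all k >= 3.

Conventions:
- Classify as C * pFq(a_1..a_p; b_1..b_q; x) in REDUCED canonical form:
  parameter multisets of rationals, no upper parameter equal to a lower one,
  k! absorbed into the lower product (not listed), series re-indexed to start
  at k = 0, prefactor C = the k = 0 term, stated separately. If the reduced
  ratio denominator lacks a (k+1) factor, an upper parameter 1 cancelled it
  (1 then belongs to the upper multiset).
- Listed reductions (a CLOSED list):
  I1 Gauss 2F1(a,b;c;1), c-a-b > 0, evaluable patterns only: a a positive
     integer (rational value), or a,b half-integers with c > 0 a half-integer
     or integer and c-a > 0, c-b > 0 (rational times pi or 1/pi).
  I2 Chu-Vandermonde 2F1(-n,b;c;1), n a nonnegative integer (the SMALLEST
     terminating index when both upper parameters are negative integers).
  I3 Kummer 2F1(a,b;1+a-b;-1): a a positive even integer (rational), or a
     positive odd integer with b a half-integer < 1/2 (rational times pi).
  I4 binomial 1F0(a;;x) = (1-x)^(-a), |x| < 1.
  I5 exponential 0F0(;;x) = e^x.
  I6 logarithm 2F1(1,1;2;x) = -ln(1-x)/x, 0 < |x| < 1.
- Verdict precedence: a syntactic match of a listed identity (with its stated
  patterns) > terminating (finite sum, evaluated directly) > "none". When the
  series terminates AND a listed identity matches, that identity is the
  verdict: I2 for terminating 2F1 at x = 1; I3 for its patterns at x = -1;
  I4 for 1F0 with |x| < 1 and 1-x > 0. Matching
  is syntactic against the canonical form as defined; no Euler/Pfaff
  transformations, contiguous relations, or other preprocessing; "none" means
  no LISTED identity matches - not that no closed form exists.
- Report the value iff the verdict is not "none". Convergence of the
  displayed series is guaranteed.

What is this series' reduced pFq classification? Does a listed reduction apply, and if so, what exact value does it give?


Prefactor -5/4, argument -1: 2F1 with upper {-12, 2} over lower {15}. Verdict (x = -1): Kummer (I3) applies (x = -1; c = 15 equals 1+a-b for upper {-12, 2}: listed pattern). Value: -35/4.

Structural cue: with t_0 = -5/4, k + 1/2 divides numerator and denominator alike; prefactor -5/4 after cancelling.
Step ratio: r(k) = (-1) * (k-12) (k+2) / [(k+15) (k+1)] ; factor over Q: parameters, x = (-1), and C = -5/4.


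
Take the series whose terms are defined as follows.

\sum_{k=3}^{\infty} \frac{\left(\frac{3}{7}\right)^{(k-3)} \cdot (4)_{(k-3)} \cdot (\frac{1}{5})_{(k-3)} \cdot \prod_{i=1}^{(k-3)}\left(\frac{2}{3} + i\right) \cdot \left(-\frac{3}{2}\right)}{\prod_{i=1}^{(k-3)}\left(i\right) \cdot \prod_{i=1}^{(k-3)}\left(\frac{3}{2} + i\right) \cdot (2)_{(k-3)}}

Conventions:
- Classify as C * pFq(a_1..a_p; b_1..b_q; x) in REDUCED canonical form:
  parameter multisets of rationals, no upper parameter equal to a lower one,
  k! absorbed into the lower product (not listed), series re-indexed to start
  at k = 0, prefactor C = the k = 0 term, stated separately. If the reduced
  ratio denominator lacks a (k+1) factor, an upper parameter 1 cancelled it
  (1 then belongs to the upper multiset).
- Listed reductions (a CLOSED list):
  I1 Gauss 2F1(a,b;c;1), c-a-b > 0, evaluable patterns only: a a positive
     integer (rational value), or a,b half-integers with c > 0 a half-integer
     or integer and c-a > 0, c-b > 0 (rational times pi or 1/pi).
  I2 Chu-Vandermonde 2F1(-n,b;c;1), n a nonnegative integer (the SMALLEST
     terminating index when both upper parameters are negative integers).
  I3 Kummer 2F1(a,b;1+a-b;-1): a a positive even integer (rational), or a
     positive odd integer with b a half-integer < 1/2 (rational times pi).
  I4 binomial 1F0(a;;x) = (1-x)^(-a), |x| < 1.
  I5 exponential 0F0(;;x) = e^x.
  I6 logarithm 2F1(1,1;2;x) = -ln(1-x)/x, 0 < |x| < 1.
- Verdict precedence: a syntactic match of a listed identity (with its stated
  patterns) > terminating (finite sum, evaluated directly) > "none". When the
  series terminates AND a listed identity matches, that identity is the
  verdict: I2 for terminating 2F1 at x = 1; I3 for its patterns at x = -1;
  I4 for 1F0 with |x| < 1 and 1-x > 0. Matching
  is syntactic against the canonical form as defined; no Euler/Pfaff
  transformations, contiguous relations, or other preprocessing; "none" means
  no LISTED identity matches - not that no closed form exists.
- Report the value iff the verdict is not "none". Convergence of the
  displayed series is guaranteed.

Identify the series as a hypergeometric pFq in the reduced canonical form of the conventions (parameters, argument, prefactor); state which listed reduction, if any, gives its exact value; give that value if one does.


At argument \frac{3}{7}: a 3F2 with upper {\frac{1}{5}, \frac{5}{3}, 4}, lower {2, \frac{5}{2}}, scaled by C = -\frac{3}{2}. Verdict: none. A 3F2 with upper {\frac{1}{5}, \frac{5}{3}, 4} fits none of I1-I6 at x = \frac{3}{7}; the sum runs forever.

The tell: x = \frac{3}{7} and the lower running product (prefactor -3/2) is a rising factorial.
Adjacent-term ratio: r(k) = \frac{3}{7} * (k+\frac{1}{5}) (k+\frac{5}{3}) (k+4) / [(k+2) (k+\frac{5}{2}) (k+1)] - rational in k, leading ratio \frac{3}{7}; with t_0 = -\frac{3}{2}, classification follows.


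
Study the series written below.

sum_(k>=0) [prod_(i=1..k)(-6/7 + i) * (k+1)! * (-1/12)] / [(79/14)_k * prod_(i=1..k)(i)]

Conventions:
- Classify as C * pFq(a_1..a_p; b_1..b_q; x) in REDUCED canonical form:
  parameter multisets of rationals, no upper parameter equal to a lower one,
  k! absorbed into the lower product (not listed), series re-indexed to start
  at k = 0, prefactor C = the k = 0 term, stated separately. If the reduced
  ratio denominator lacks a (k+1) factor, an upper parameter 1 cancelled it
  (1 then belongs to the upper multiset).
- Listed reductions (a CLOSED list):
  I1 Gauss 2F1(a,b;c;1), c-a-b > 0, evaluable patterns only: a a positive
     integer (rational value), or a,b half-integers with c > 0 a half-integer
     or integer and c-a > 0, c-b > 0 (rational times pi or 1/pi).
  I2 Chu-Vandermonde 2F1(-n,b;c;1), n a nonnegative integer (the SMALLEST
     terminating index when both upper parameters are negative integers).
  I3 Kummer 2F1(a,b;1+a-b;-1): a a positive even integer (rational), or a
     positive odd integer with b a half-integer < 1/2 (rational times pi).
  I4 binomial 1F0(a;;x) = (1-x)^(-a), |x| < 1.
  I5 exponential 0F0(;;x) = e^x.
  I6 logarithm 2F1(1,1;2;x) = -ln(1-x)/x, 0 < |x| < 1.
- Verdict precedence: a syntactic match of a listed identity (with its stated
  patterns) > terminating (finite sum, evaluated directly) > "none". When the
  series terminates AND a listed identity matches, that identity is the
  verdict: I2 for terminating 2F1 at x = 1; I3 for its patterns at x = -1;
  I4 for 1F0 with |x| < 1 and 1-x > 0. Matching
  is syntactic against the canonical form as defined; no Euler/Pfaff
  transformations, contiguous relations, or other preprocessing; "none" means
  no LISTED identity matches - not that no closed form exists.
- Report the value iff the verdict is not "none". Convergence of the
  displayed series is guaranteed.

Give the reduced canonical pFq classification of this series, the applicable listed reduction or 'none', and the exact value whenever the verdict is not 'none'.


Reduced: x = 1, 2F1, upper = {1/7, 2}, lower = {79/14}, C = -1/12. Verdict: this is Gauss's theorem (I1) (x = 1: the Gamma ratio telescopes since c-a-b = 7/2 > 0 and a = 2 in Z>0). Exact value: -1105/12348.

Key step: with t_0 = -1/12, the factorial ratio (prefactor -1/12) (k+a-1)!/(a-1)! is a rising factorial (a)_k.
Step ratio: r(k) = 1 * (k+1/7) (k+2) / [(k+79/14) (k+1)] - rational; roots negated = parameters, x = 1, C = -1/12.


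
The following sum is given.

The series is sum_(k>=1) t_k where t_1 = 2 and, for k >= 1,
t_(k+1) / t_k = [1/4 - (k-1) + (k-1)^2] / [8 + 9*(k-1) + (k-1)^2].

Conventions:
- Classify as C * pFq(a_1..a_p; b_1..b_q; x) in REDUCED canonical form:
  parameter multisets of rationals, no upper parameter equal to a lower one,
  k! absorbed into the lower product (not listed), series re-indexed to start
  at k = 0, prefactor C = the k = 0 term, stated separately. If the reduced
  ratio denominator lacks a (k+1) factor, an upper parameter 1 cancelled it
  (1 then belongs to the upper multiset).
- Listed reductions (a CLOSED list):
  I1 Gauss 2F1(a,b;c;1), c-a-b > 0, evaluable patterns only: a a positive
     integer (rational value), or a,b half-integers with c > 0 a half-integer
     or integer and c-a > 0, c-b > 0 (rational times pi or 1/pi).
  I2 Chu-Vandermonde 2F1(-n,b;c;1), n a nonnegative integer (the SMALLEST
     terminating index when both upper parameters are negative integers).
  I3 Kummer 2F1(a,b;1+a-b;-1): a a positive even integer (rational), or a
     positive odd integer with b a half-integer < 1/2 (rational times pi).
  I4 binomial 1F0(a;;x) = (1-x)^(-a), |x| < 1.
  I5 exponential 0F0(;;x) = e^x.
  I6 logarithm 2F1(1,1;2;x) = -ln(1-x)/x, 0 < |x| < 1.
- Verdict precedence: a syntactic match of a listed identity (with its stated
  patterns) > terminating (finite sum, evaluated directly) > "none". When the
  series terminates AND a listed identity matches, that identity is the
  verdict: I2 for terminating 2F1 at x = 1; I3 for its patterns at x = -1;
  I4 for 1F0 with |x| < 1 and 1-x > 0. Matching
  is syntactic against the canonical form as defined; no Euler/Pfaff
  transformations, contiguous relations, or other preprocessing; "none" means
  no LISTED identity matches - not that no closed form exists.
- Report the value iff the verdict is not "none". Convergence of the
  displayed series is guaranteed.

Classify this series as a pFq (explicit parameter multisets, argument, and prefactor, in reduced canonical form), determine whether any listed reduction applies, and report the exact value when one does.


x = 1 here; the reduced form reads 2F1, upper {-1/2, -1/2}, lower {8}, C = 2. Verdict: this is Gauss's theorem I1 (half-integer case) (x = 1; upper {-1/2, -1/2} half-integers, c = 8 in the evaluable pattern). Value: (268435456/41409225) / pi.

The tell: t_0 = 2 here, and the expanded ratio factors over Q; prefactor 2, roots give parameters.
Term ratio: r(k) = 1 * (k-1/2) (k-1/2) / [(k+8) (k+1)] - rational; roots negated = parameters, x = 1, C = 2.


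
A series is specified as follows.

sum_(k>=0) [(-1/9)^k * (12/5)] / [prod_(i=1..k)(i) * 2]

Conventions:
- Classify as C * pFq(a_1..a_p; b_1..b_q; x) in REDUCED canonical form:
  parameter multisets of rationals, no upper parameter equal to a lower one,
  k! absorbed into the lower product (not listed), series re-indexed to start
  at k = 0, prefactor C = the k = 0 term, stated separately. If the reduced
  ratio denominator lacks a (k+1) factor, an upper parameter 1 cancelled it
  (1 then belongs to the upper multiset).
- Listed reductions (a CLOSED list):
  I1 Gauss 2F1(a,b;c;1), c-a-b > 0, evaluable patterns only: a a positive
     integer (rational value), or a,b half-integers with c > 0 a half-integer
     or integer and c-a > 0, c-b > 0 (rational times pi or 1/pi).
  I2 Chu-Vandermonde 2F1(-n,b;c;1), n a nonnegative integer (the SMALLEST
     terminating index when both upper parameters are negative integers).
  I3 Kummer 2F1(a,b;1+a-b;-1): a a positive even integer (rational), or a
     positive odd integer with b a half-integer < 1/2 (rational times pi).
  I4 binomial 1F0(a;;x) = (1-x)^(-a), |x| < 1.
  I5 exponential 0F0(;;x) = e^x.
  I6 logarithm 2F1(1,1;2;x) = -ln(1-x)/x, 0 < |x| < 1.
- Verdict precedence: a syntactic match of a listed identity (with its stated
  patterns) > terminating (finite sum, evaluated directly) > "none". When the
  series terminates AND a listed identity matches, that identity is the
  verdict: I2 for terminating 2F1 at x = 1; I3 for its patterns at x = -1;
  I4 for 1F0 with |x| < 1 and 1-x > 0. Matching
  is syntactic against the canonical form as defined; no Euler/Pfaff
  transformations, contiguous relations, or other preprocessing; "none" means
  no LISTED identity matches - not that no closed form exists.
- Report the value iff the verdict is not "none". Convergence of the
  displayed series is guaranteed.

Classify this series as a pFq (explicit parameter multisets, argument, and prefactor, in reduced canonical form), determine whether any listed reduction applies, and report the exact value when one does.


With C = 6/5: the canonical form is 0F0(-; -; -1/9). Verdict: the I5 exponential reduction matches (the 0F0 exponential series at x = -1/9). Hence: (6/5) * e^(-1/9).

The tell: with t_0 = 6/5, the constant factors (C = 6/5) combine into one prefactor.
Step ratio: r(k) = (-1/9) * 1 / [(k+1)] - rational; roots negated = parameters, x = (-1/9), C = 6/5.


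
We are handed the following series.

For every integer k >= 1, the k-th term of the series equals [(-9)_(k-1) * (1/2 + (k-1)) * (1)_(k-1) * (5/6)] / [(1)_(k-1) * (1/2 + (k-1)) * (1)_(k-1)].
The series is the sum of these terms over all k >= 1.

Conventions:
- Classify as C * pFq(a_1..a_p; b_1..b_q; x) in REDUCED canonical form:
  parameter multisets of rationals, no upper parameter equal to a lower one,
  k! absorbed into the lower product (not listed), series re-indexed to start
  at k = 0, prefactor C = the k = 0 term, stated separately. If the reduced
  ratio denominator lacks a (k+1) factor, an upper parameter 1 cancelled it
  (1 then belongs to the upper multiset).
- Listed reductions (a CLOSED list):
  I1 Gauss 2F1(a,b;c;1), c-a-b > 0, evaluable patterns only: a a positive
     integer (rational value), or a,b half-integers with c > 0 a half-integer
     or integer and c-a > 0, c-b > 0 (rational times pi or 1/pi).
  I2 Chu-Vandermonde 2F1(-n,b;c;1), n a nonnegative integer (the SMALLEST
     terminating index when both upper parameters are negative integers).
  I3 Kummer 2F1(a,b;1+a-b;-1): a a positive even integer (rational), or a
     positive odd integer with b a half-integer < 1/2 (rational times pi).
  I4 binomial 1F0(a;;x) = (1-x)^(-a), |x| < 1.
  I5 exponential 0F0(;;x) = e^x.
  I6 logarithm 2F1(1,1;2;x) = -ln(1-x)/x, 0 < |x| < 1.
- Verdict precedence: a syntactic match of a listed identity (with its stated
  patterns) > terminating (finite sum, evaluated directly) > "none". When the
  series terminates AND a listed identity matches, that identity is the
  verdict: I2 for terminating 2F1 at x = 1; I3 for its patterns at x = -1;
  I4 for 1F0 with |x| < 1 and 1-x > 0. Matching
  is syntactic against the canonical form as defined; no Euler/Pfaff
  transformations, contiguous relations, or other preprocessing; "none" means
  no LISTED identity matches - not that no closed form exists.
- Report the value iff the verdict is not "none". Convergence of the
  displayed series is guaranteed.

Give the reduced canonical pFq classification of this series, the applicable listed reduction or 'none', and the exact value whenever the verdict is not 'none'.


Structural cue: t_0 = 5/6 here, and the factor k + 1/2 cancels (top and bottom), leaving prefactor 5/6.
Ratio: r(k) = 1 * (k-9) / [(k+1)] - poly over poly, x = 1 from leading terms; C = 5/6 at k = 0.

At argument 1: a 1F0 with upper {-9}, lower {-}, scaled by C = 5/6. Verdict: terminating at k = 9: the factor (-9)_k kills every later term; summing the 10 survivors is exact. Sum: 0.


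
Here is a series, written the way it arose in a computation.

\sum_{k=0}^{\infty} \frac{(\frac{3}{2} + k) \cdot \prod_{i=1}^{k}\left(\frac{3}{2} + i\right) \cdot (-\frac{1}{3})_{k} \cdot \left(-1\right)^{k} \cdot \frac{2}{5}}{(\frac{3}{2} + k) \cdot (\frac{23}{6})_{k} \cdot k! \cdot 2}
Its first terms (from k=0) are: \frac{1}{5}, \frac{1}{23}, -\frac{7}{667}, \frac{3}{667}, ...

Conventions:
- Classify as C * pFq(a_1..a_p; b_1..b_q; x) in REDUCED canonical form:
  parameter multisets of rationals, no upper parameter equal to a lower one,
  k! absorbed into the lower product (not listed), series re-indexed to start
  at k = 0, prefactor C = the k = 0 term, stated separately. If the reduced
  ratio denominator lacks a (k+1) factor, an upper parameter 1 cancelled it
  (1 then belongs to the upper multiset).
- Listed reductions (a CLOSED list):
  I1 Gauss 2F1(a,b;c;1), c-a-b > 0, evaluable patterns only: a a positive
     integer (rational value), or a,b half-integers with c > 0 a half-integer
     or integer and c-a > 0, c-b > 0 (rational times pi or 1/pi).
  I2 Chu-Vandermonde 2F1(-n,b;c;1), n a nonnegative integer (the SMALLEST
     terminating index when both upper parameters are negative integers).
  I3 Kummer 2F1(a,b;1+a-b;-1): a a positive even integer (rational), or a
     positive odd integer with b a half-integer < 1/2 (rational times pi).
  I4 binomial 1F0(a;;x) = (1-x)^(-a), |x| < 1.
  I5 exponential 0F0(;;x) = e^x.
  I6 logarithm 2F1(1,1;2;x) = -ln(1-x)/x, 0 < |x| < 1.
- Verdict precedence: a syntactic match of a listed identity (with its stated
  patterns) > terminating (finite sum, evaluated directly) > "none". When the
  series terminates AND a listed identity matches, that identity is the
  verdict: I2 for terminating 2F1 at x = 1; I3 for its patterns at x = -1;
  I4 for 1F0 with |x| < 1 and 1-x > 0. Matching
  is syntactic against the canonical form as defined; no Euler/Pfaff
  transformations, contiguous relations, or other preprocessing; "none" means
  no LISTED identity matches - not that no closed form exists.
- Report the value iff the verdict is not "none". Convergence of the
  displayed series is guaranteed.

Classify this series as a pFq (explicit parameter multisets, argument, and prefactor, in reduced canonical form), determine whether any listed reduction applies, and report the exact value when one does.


Key observation: t_0 = \frac{1}{5} here, and the constant factors (C = 1/5) combine into one prefactor.
Step ratio: r(k) = -1 * (k-\frac{1}{3}) (k+\frac{5}{2}) / [(k+\frac{23}{6}) (k+1)] - rational; roots negated = parameters, x = -1, C = \frac{1}{5}.

Prefactor \frac{1}{5}, argument -1: 2F1 with upper {-\frac{1}{3}, \frac{5}{2}} over lower {\frac{23}{6}}. Verdict: none. A 2F1 with upper {-\frac{1}{3}, \frac{5}{2}} fits none of I1-I6 at x = -1; the sum runs forever.


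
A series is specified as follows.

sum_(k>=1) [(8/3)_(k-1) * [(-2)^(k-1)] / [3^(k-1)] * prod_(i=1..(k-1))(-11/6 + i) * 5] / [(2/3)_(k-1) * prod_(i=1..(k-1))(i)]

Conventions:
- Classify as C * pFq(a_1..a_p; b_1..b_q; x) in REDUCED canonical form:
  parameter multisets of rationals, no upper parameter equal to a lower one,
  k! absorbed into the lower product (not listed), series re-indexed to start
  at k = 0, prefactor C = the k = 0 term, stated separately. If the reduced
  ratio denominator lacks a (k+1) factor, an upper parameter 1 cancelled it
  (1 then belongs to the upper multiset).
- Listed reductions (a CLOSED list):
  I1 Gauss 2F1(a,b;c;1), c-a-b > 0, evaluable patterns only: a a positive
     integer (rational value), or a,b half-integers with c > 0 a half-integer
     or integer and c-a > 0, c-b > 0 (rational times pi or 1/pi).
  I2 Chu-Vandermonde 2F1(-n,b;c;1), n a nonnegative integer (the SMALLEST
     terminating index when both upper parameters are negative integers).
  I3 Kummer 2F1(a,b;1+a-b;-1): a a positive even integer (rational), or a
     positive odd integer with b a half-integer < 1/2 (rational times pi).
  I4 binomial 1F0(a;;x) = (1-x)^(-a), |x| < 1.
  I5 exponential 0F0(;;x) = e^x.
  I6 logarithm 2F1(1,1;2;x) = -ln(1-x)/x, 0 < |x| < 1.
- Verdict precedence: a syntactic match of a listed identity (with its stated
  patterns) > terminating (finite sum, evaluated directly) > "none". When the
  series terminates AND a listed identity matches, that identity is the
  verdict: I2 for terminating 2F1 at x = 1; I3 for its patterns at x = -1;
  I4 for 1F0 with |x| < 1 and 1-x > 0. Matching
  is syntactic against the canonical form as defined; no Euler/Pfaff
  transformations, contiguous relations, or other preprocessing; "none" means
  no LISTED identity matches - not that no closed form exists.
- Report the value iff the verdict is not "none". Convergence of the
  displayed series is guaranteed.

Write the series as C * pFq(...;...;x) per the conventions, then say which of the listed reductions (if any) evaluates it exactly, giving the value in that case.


The series (x = -2/3) is 2F1: upper {-5/6, 8/3}, lower {2/3}, prefactor 5. Verdict: none - this 2F1 at x = -2/3 matches no listed pattern, and upper {-5/6, 8/3} holds no stopper.

First insight: t_0 = 5 here, and the two geometric factors (C = 5, x = -2/3) combine into one argument.
Ratio: r(k) = (-2/3) * (k-5/6) (k+8/3) / [(k+2/3) (k+1)] - rational in k. x = (-2/3); t_0 = 5; negate the roots.


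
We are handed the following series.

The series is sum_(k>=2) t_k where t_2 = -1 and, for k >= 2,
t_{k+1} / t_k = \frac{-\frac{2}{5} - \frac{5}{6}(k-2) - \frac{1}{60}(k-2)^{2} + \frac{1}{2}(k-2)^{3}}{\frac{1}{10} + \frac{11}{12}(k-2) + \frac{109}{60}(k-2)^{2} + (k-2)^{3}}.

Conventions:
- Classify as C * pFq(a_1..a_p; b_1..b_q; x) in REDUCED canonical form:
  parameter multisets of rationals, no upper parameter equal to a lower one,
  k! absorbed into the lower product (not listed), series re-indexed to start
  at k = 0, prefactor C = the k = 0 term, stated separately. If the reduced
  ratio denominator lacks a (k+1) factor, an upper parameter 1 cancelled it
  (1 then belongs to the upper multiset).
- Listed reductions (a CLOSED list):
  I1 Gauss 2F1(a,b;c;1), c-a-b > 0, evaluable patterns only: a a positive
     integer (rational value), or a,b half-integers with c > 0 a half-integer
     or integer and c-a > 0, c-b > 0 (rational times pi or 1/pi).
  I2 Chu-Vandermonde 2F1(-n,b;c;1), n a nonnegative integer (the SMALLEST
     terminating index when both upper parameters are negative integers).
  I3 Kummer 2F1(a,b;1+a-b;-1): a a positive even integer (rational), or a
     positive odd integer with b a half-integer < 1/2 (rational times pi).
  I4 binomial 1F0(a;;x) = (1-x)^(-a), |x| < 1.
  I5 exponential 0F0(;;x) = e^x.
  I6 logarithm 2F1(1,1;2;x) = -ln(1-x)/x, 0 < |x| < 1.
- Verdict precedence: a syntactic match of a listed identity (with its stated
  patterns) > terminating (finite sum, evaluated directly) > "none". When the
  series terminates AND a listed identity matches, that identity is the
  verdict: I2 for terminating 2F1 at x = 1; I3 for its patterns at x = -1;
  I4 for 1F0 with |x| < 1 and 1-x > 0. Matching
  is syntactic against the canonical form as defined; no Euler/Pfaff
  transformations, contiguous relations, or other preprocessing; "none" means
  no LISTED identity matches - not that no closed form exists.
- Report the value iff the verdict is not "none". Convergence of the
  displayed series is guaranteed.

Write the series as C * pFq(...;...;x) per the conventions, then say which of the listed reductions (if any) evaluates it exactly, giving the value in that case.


This is -1 * 2F1(-\frac{3}{2}, \frac{4}{5}; \frac{3}{20}; \frac{1}{2}) in reduced canonical form. Verdict: none (x = \frac{1}{2}): each listed identity misses the multisets {-\frac{3}{2}, \frac{4}{5}} ; {\frac{3}{20}}.

Key observation: x = \frac{1}{2} and factor the ratio over Q (prefactor -1): negated roots = parameters.
Adjacent-term ratio: r(k) = \frac{1}{2} * (k-\frac{3}{2}) (k+\frac{4}{5}) / [(k+\frac{3}{20}) (k+1)] - rational in k, leading ratio \frac{1}{2}; with t_0 = -1, classification follows.


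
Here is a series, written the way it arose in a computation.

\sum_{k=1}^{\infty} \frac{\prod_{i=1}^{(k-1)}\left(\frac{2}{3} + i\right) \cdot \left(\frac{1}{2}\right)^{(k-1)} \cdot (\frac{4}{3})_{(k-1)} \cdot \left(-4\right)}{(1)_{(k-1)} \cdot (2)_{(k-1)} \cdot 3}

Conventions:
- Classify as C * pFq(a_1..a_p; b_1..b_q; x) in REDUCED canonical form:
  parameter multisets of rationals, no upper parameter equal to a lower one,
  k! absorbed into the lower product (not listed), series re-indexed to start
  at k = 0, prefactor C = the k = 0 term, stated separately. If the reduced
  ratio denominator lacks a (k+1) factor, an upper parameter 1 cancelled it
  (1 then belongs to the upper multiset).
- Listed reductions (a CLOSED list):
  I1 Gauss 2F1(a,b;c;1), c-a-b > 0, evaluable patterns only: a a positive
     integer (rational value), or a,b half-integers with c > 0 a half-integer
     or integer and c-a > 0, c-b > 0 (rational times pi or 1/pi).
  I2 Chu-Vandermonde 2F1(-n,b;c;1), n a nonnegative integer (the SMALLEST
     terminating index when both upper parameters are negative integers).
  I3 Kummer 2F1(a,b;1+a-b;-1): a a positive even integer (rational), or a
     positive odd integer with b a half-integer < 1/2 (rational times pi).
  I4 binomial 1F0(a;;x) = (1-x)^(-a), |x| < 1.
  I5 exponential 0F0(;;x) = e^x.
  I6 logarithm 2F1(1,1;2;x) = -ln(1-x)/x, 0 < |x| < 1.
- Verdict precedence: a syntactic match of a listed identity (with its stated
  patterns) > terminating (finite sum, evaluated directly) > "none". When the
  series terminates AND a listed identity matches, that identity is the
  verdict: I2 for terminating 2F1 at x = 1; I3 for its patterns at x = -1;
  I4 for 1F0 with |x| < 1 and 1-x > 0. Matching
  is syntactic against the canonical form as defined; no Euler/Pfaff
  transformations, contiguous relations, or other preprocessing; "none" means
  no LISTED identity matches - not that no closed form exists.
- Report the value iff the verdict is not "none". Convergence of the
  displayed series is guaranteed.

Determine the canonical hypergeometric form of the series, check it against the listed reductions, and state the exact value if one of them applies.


Key observation: from the first term -\frac{4}{3}: (1)_k (C = -4/3, x = 1/2) is k! itself.
Ratio: r(k) = \frac{1}{2} * (k+\frac{4}{3}) (k+\frac{5}{3}) / [(k+2) (k+1)] - rational in k, leading ratio \frac{1}{2}; with t_0 = -\frac{4}{3}, classification follows.

Classification (C = -\frac{4}{3}): 2F1 with upper {\frac{4}{3}, \frac{5}{3}}, lower {2}, argument x = \frac{1}{2}. Verdict: none - at argument \frac{1}{2} the multisets {\frac{4}{3}, \frac{5}{3}} ; {2} match no listed identity.


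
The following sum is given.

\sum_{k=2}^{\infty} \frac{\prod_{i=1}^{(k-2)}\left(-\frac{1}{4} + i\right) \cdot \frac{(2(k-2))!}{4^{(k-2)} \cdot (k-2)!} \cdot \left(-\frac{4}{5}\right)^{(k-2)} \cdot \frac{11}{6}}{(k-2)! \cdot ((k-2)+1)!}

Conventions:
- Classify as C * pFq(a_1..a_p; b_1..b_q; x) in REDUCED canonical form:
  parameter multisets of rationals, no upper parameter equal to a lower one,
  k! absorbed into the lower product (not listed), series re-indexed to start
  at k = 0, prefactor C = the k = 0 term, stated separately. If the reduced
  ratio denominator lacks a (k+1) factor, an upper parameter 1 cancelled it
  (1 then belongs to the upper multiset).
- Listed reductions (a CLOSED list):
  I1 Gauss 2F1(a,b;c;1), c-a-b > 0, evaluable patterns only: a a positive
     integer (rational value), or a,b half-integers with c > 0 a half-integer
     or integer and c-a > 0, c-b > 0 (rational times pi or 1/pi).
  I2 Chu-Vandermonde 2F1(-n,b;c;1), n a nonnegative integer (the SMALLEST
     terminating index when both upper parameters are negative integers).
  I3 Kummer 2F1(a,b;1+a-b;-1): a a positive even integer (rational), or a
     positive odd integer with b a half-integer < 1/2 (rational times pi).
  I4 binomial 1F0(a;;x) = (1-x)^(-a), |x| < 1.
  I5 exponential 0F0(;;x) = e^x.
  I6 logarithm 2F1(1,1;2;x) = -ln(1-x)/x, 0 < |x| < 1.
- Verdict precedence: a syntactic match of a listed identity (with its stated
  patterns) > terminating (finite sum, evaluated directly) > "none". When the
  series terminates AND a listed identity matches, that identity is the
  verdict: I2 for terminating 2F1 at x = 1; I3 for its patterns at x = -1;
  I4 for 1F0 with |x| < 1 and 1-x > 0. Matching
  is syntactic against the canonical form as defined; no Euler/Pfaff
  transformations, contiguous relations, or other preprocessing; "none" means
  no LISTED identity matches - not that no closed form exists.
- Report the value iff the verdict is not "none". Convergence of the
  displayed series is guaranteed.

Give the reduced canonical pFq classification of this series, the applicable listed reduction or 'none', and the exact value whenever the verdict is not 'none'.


With C = \frac{11}{6}: the canonical form is 2F1(\frac{1}{2}, \frac{3}{4}; 2; -\frac{4}{5}). Verdict: none (x = -\frac{4}{5}): each listed identity misses the multisets {\frac{1}{2}, \frac{3}{4}} ; {2}.

The tell: from the first term \frac{11}{6}: the denominator's factorial ratio (prefactor 11/6) is a lower Pochhammer.
Consecutive-term ratio: r(k) = -\frac{4}{5} * (k+\frac{1}{2}) (k+\frac{3}{4}) / [(k+2) (k+1)] - poly over poly, x = -\frac{4}{5} from leading terms; C = \frac{11}{6} at k = 0.


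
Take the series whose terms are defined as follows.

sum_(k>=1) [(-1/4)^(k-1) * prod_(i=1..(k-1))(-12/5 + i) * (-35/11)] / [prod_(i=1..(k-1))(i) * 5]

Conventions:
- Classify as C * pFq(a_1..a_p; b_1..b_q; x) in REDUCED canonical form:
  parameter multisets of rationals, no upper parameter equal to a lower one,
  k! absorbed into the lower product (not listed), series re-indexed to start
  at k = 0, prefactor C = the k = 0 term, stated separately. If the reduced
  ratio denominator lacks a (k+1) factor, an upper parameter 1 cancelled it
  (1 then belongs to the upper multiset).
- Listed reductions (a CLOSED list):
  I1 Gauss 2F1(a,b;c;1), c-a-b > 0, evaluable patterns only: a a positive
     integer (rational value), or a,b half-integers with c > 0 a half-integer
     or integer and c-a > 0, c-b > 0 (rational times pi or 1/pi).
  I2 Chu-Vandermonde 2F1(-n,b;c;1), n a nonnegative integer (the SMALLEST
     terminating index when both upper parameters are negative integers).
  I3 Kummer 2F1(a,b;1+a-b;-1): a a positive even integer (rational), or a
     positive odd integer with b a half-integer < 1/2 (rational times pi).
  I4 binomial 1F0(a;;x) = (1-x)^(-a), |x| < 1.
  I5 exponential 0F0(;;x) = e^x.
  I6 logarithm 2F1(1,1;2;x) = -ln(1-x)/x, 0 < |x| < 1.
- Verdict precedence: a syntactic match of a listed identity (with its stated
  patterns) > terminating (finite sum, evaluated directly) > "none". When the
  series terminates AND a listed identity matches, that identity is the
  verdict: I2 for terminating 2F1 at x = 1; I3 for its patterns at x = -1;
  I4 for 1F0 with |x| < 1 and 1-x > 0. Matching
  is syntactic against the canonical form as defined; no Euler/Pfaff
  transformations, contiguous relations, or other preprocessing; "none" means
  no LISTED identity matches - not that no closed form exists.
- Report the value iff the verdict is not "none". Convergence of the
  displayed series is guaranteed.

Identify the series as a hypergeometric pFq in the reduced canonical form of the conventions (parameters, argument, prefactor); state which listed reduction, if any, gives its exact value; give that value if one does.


Structural cue: with t_0 = -7/11, the product of the first k integers (prefactor -7/11) is k!.
Adjacent-term ratio: r(k) = (-1/4) * (k-7/5) / [(k+1)] ; factor over Q: parameters, x = (-1/4), and C = -7/11.

x = -1/4 here; the reduced form reads 1F0, upper {-7/5}, lower {-}, C = -7/11. Verdict: this is the binomial series (I4) (the 1F0 binomial series: exponent 7/5, x = -1/4). Value: (-7/11) * (5/4)^(7/5).


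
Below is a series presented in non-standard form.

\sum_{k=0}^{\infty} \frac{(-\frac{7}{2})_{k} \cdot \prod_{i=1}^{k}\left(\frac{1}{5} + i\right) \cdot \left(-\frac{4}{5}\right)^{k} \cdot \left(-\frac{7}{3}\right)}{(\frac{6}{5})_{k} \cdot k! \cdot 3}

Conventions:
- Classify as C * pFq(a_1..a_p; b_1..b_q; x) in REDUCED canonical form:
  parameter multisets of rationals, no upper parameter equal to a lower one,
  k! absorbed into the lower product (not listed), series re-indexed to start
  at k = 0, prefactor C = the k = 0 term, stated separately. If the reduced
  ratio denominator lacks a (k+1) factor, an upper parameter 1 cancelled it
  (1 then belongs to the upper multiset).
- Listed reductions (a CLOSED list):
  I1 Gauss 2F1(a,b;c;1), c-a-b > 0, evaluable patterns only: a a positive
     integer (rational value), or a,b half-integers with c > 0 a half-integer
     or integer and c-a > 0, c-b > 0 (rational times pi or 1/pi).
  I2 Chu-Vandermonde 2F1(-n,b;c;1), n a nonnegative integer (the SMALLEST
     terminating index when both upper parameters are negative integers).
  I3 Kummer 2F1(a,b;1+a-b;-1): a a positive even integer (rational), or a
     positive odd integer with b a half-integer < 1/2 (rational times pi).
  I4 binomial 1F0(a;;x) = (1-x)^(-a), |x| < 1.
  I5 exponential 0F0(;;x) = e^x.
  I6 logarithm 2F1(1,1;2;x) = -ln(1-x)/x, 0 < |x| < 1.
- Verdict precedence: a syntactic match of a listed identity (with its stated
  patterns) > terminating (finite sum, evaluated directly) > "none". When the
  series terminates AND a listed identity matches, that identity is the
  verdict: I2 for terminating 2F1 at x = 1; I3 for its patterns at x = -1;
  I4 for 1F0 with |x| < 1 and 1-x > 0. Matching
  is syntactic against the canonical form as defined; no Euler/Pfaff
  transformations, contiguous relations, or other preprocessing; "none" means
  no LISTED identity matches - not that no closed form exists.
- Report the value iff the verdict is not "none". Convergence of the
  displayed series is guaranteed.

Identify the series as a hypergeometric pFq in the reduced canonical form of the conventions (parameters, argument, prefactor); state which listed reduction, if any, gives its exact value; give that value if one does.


Classification (C = -\frac{7}{9}): 1F0 with upper {-\frac{7}{2}}, lower {-}, argument x = -\frac{4}{5}. Verdict: binomial (I4) fires (the 1F0 binomial series: exponent 7/2, x = -\frac{4}{5}). Its exact value is \left(-\frac{7}{9}\right) \cdot \left(\frac{9}{5}\right)^{\frac{7}{2}}.

Structural cue: t_0 = -\frac{7}{9} here, and the running product (C = -7/9, x = -4/5) telescopes to a rising factorial.
Step ratio: r(k) = -\frac{4}{5} * (k-\frac{7}{2}) / [(k+1)] - rational; roots negated = parameters, x = -\frac{4}{5}, C = -\frac{7}{9}.


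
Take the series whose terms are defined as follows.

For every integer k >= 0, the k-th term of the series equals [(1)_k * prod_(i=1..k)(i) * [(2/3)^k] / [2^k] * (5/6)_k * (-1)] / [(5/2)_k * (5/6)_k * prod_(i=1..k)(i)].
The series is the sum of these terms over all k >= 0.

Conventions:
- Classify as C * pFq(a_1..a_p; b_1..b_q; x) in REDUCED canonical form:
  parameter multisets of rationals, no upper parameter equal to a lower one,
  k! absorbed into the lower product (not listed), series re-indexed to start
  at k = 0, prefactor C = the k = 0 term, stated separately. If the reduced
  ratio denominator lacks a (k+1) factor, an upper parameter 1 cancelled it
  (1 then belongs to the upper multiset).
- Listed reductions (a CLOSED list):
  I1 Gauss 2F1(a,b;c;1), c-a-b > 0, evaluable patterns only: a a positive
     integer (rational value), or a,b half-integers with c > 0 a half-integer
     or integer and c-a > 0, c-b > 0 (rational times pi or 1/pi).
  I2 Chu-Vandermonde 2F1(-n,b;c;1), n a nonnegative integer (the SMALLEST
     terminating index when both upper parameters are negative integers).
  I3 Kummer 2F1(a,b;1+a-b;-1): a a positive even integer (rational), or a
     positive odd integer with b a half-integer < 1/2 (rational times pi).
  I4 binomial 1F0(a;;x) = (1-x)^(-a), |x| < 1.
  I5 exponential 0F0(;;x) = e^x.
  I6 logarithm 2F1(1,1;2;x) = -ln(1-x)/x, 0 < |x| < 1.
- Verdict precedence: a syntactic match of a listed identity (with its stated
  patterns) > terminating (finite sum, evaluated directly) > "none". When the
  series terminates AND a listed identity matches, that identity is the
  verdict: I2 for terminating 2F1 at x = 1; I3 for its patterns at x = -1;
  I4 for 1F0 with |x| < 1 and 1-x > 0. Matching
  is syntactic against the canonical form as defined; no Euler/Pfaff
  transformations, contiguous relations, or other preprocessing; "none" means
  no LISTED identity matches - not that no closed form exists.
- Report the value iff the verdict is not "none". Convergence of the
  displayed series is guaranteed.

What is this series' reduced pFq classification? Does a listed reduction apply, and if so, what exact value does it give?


x = 1/3 here; the reduced form reads 2F1, upper {1, 1}, lower {5/2}, C = -1. Verdict: none. Every listed pattern misses the 2F1 form at 1/3, upper {1, 1}.

The tell: t_0 = -1 here, and the running product (prefactor -1) telescopes to a rising factorial.
Ratio: r(k) = (1/3) * (k+1) (k+1) / [(k+5/2) (k+1)] - poly over poly, x = (1/3) from leading terms; C = -1 at k = 0.


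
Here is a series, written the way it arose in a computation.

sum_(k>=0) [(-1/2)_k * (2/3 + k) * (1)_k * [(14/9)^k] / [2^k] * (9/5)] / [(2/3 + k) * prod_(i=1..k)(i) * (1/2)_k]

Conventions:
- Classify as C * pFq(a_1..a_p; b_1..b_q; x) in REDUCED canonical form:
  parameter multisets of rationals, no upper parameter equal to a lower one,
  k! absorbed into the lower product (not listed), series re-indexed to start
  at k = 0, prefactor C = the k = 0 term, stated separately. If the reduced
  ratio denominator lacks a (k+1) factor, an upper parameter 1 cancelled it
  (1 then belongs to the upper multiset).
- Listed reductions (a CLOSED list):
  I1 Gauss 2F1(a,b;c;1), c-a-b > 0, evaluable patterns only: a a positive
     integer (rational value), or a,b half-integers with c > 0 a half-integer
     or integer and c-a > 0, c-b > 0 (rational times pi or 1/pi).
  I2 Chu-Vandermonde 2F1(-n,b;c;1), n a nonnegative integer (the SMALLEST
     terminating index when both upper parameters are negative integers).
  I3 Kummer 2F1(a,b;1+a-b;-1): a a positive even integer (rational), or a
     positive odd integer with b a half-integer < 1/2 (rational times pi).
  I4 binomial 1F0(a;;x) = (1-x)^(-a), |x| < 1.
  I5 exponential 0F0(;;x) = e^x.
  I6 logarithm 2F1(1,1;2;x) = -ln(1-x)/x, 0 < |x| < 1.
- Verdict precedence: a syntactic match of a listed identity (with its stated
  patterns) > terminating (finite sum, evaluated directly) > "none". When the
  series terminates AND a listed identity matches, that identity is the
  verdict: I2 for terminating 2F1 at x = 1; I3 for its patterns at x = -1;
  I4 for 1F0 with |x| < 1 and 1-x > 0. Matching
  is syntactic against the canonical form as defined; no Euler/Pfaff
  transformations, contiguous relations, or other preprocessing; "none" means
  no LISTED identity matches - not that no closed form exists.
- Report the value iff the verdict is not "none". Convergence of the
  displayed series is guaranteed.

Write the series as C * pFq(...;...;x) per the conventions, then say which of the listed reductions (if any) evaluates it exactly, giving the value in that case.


At argument 7/9: a 2F1 with upper {-1/2, 1}, lower {1/2}, scaled by C = 9/5. Verdict: none here - no I1-I6 shape fits x = 7/9 with lower {1/2}.

The tell: with t_0 = 9/5, k + 2/3 divides numerator and denominator alike; C = 9/5, x = 7/9 after cancelling.
Adjacent-term ratio: r(k) = (7/9) * (k-1/2) (k+1) / [(k+1/2) (k+1)] ; factor over Q: parameters, x = (7/9), and C = 9/5.
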